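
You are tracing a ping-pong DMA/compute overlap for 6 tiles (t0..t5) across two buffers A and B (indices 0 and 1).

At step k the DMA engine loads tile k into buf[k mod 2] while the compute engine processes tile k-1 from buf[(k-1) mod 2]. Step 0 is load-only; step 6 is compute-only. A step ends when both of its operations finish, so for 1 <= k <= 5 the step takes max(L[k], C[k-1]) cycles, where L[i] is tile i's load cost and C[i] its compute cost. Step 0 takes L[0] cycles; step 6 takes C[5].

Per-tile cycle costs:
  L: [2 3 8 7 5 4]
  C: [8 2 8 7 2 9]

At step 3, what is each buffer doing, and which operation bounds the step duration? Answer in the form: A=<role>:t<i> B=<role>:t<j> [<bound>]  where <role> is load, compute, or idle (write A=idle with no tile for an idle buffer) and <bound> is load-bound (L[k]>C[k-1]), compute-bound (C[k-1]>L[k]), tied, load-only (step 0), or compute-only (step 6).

step 3: A=compute:t2 B=load:t3 [compute-bound]

[0] DMA t0→A (2c) ∥ CU idle ⇒ 2c, clock 2
[1] DMA t1→B (3c) ∥ CU A:t0 (8c) ⇒ 8c, clock 10
[2] DMA t2→A (8c) ∥ CU B:t1 (2c) ⇒ 8c, clock 18
[3] DMA t3→B (7c) ∥ CU A:t2 (8c) ⇒ 8c, clock 26
[4] DMA t4→A (5c) ∥ CU B:t3 (7c) ⇒ 7c, clock 33
[5] DMA t5→B (4c) ∥ CU A:t4 (2c) ⇒ 4c, clock 37
[6] DMA idle ∥ CU B:t5 (9c) ⇒ 9c, clock 46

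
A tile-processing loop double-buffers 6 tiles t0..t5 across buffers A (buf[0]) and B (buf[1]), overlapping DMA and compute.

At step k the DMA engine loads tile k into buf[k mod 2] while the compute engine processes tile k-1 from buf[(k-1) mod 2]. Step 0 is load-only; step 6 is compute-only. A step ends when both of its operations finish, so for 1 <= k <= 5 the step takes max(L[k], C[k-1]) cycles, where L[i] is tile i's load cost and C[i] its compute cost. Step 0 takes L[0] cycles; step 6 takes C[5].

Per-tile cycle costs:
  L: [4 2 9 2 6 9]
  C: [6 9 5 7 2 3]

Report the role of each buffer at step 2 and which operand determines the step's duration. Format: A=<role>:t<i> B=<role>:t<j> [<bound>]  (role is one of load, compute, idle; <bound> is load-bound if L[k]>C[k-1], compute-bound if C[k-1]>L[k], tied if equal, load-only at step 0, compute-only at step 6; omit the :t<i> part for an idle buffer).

step 2: A=load:t2 B=compute:t1 [tied]

k=0 load=t0/4c comp=- wait=4 total=4
k=1 load=t1/2c comp=t0/6c wait=6 total=10
k=2 load=t2/9c comp=t1/9c wait=9 total=19
k=3 load=t3/2c comp=t2/5c wait=5 total=24
k=4 load=t4/6c comp=t3/7c wait=7 total=31
k=5 load=t5/9c comp=t4/2c wait=9 total=40
k=6 load=- comp=t5/3c wait=3 total=43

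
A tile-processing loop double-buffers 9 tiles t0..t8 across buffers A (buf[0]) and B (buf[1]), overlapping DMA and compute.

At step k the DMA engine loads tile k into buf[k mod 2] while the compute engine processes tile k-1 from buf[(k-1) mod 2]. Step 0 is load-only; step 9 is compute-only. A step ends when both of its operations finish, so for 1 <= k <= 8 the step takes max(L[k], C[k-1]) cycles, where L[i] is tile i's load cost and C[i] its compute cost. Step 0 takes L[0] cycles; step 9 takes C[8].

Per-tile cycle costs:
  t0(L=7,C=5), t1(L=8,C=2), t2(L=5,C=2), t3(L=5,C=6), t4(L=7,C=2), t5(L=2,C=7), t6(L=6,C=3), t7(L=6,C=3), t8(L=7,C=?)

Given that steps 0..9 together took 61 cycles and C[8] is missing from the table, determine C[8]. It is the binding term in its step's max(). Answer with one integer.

C[8] = 7

step 0 | dur = L[0]=7 = 7
step 1 | dur = max(L[1]=8, C[0]=5) = 8
step 2 | dur = max(L[2]=5, C[1]=2) = 5
step 3 | dur = max(L[3]=5, C[2]=2) = 5
step 4 | dur = max(L[4]=7, C[3]=6) = 7
step 5 | dur = max(L[5]=2, C[4]=2) = 2
step 6 | dur = max(L[6]=6, C[5]=7) = 7
step 7 | dur = max(L[7]=6, C[6]=3) = 6
step 8 | dur = max(L[8]=7, C[7]=3) = 7
step 9 | dur = C[8]=? = C[8]  (unknown; binding)
sum of known step durations = 54
dur[9] = total - known = 61 - 54 = 7
C[8] is the binding max in step 9, so C[8] = dur[9] = 7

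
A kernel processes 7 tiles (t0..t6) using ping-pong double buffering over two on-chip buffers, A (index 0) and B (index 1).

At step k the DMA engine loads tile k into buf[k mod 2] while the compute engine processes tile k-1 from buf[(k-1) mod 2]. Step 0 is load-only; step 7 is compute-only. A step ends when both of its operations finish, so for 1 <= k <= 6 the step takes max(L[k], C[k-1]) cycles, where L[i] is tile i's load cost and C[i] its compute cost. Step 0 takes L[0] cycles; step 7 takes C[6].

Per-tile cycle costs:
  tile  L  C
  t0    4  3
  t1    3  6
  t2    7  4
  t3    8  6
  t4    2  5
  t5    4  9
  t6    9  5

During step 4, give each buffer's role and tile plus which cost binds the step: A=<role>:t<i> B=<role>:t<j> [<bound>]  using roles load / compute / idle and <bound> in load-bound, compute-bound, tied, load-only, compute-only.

k=0 load=t0/4c comp=- wait=4 total=4
k=1 load=t1/3c comp=t0/3c wait=3 total=7
k=2 load=t2/7c comp=t1/6c wait=7 total=14
k=3 load=t3/8c comp=t2/4c wait=8 total=22
k=4 load=t4/2c comp=t3/6c wait=6 total=28
k=5 load=t5/4c comp=t4/5c wait=5 total=33
k=6 load=t6/9c comp=t5/9c wait=9 total=42
k=7 load=- comp=t6/5c wait=5 total=47

step 4: A=load:t4 B=compute:t3 [compute-bound]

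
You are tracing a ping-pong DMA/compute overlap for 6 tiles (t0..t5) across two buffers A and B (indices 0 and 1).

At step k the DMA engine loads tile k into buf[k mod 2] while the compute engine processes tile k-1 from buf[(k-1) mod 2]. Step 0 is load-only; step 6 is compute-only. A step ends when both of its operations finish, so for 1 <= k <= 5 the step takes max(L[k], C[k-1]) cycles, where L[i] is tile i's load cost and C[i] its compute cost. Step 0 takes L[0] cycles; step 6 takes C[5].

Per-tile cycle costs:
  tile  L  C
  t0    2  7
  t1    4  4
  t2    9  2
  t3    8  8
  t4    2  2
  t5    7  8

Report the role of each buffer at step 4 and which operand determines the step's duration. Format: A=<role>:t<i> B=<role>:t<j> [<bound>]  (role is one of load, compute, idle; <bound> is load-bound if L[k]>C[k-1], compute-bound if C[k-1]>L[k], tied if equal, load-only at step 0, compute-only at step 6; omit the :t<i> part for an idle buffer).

step 4: A=load:t4 B=compute:t3 [compute-bound]

[0] DMA t0→A (2c) ∥ CU idle ⇒ 2c, clock 2
[1] DMA t1→B (4c) ∥ CU A:t0 (7c) ⇒ 7c, clock 9
[2] DMA t2→A (9c) ∥ CU B:t1 (4c) ⇒ 9c, clock 18
[3] DMA t3→B (8c) ∥ CU A:t2 (2c) ⇒ 8c, clock 26
[4] DMA t4→A (2c) ∥ CU B:t3 (8c) ⇒ 8c, clock 34
[5] DMA t5→B (7c) ∥ CU A:t4 (2c) ⇒ 7c, clock 41
[6] DMA idle ∥ CU B:t5 (8c) ⇒ 8c, clock 49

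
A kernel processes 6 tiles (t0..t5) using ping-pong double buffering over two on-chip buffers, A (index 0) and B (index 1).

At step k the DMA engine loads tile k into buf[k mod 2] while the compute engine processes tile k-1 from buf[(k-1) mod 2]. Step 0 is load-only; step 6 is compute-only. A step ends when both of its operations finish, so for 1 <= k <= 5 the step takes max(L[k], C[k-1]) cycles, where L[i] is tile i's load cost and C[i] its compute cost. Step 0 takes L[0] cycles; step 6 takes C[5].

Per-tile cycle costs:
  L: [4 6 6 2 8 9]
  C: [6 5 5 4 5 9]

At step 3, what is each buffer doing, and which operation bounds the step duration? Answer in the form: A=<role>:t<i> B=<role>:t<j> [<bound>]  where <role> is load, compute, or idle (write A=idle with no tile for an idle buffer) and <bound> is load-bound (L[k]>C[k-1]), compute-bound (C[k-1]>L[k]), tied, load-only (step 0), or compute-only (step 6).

  0. 4=4c; end=4; A:t0 B:-
  1. max(6,6)=6c; end=10; A:t0 B:t1
  2. max(6,5)=6c; end=16; A:t2 B:t1
  3. max(2,5)=5c; end=21; A:t2 B:t3
  4. max(8,4)=8c; end=29; A:t4 B:t3
  5. max(9,5)=9c; end=38; A:t4 B:t5
  6. 9=9c; end=47; A:t4 B:t5

step 3: A=compute:t2 B=load:t3 [compute-bound]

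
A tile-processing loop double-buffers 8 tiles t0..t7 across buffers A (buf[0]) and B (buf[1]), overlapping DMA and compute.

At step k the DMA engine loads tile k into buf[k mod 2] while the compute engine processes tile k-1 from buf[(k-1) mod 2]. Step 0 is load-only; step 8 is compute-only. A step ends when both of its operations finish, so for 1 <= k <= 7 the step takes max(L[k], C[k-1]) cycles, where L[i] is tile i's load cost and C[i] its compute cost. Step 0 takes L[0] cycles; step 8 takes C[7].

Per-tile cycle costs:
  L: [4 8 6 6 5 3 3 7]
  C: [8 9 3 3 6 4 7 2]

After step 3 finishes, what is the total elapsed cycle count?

end_cycle[3] = 27

[0] DMA t0→A (4c) ∥ CU idle ⇒ 4c, clock 4
[1] DMA t1→B (8c) ∥ CU A:t0 (8c) ⇒ 8c, clock 12
[2] DMA t2→A (6c) ∥ CU B:t1 (9c) ⇒ 9c, clock 21
[3] DMA t3→B (6c) ∥ CU A:t2 (3c) ⇒ 6c, clock 27
[4] DMA t4→A (5c) ∥ CU B:t3 (3c) ⇒ 5c, clock 32
[5] DMA t5→B (3c) ∥ CU A:t4 (6c) ⇒ 6c, clock 38
[6] DMA t6→A (3c) ∥ CU B:t5 (4c) ⇒ 4c, clock 42
[7] DMA t7→B (7c) ∥ CU A:t6 (7c) ⇒ 7c, clock 49
[8] DMA idle ∥ CU B:t7 (2c) ⇒ 2c, clock 51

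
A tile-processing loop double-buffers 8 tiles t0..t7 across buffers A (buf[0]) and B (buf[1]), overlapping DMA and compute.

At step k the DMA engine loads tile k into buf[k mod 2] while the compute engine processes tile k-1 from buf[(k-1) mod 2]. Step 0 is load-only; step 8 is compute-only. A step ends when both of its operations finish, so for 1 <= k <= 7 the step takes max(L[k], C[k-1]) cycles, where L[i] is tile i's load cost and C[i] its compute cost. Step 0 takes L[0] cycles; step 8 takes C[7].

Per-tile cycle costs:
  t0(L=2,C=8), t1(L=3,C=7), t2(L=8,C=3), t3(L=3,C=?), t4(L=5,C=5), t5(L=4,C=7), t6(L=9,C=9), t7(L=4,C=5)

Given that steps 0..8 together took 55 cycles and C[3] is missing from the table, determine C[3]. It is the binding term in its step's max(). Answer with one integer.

step 0 | dur = L[0]=2 = 2
step 1 | dur = max(L[1]=3, C[0]=8) = 8
step 2 | dur = max(L[2]=8, C[1]=7) = 8
step 3 | dur = max(L[3]=3, C[2]=3) = 3
step 4 | dur = max(L[4]=5, C[3]=?) = C[3]  (unknown; binding)
step 5 | dur = max(L[5]=4, C[4]=5) = 5
step 6 | dur = max(L[6]=9, C[5]=7) = 9
step 7 | dur = max(L[7]=4, C[6]=9) = 9
step 8 | dur = C[7]=5 = 5
sum of known step durations = 49
dur[4] = total - known = 55 - 49 = 6
C[3] is the binding max in step 4, so C[3] = dur[4] = 6

C[3] = 6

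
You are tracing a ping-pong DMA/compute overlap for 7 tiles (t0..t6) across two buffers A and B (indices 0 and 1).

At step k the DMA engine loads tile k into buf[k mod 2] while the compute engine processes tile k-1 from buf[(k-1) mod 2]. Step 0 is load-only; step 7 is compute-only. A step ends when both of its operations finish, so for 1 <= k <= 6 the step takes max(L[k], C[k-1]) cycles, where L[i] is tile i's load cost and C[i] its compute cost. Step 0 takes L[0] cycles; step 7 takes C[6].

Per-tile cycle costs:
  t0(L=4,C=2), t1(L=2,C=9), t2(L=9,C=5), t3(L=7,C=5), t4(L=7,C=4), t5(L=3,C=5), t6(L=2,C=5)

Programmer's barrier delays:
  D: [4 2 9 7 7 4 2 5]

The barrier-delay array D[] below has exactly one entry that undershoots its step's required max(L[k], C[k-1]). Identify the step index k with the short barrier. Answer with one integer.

hazard at step 6

k=0 barrier L[0]=4→4c, D[0]=4 ok
k=1 barrier max(L[1]=2,C[0]=2)→2c, D[1]=2 ok
k=2 barrier max(L[2]=9,C[1]=9)→9c, D[2]=9 ok
k=3 barrier max(L[3]=7,C[2]=5)→7c, D[3]=7 ok
k=4 barrier max(L[4]=7,C[3]=5)→7c, D[4]=7 ok
k=5 barrier max(L[5]=3,C[4]=4)→4c, D[5]=4 ok
k=6 barrier max(L[6]=2,C[5]=5)→5c, D[6]=2 SHORT
k=7 barrier C[6]=5→5c, D[7]=5 ok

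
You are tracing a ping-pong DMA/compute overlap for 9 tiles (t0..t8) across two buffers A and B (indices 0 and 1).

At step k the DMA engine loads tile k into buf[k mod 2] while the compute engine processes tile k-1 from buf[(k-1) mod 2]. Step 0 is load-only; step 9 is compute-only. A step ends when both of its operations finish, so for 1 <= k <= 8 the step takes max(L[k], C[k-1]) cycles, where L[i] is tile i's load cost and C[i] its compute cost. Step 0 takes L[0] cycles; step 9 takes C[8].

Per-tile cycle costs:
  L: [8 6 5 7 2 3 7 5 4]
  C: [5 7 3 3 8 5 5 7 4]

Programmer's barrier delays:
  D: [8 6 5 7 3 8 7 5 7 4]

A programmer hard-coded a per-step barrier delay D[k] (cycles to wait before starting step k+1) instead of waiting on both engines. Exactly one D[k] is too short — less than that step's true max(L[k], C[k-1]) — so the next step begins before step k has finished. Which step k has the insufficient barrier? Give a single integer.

[0] required=L[0]=8=8 vs D=8 ok
[1] required=max(L[1]=6,C[0]=5)=6 vs D=6 ok
[2] required=max(L[2]=5,C[1]=7)=7 vs D=5 SHORT
[3] required=max(L[3]=7,C[2]=3)=7 vs D=7 ok
[4] required=max(L[4]=2,C[3]=3)=3 vs D=3 ok
[5] required=max(L[5]=3,C[4]=8)=8 vs D=8 ok
[6] required=max(L[6]=7,C[5]=5)=7 vs D=7 ok
[7] required=max(L[7]=5,C[6]=5)=5 vs D=5 ok
[8] required=max(L[8]=4,C[7]=7)=7 vs D=7 ok
[9] required=C[8]=4=4 vs D=4 ok

hazard at step 2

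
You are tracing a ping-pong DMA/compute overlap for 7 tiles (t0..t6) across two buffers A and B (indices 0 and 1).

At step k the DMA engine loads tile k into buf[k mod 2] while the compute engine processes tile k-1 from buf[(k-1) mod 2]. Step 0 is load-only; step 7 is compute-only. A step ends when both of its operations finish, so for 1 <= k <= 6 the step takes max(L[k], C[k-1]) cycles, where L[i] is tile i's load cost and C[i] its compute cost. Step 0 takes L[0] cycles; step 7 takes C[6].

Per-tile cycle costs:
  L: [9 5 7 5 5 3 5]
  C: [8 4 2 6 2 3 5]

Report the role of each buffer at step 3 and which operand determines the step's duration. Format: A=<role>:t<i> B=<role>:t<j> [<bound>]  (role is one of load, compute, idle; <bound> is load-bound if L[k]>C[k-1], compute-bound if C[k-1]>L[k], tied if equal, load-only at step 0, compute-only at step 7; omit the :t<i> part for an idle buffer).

k=0 load=t0/9c comp=- wait=9 total=9
k=1 load=t1/5c comp=t0/8c wait=8 total=17
k=2 load=t2/7c comp=t1/4c wait=7 total=24
k=3 load=t3/5c comp=t2/2c wait=5 total=29
k=4 load=t4/5c comp=t3/6c wait=6 total=35
k=5 load=t5/3c comp=t4/2c wait=3 total=38
k=6 load=t6/5c comp=t5/3c wait=5 total=43
k=7 load=- comp=t6/5c wait=5 total=48

step 3: A=compute:t2 B=load:t3 [load-bound]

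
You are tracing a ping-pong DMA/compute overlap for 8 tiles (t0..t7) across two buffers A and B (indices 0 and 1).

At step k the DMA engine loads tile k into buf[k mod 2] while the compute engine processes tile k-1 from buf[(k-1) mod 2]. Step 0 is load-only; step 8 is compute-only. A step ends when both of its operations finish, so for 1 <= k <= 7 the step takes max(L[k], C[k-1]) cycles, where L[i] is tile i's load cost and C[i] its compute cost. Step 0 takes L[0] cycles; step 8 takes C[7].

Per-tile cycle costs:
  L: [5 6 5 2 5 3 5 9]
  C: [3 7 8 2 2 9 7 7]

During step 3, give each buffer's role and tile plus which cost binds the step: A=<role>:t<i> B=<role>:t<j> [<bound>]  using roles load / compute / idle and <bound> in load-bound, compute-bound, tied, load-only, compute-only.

k=0 load=t0/5c comp=- wait=5 total=5
k=1 load=t1/6c comp=t0/3c wait=6 total=11
k=2 load=t2/5c comp=t1/7c wait=7 total=18
k=3 load=t3/2c comp=t2/8c wait=8 total=26
k=4 load=t4/5c comp=t3/2c wait=5 total=31
k=5 load=t5/3c comp=t4/2c wait=3 total=34
k=6 load=t6/5c comp=t5/9c wait=9 total=43
k=7 load=t7/9c comp=t6/7c wait=9 total=52
k=8 load=- comp=t7/7c wait=7 total=59

step 3: A=compute:t2 B=load:t3 [compute-bound]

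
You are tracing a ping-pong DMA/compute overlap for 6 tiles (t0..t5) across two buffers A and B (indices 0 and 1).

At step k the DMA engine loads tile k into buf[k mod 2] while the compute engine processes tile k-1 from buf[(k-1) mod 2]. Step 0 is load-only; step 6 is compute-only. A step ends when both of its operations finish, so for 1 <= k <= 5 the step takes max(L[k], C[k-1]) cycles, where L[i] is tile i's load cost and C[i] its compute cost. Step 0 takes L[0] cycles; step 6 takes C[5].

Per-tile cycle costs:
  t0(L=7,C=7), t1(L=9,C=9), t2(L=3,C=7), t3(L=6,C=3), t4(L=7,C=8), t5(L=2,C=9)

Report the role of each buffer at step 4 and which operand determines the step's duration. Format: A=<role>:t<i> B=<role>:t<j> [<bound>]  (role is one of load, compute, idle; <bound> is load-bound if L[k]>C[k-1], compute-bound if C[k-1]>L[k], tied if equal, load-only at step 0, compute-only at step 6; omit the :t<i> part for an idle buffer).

step 0: L[0]=7 → dur=7, Σ=7 | A=load:t0 B=idle [load-only]
step 1: L[1]=9 C[0]=7 → dur=9, Σ=16 | A=compute:t0 B=load:t1 [load-bound]
step 2: L[2]=3 C[1]=9 → dur=9, Σ=25 | A=load:t2 B=compute:t1 [compute-bound]
step 3: L[3]=6 C[2]=7 → dur=7, Σ=32 | A=compute:t2 B=load:t3 [compute-bound]
step 4: L[4]=7 C[3]=3 → dur=7, Σ=39 | A=load:t4 B=compute:t3 [load-bound]
step 5: L[5]=2 C[4]=8 → dur=8, Σ=47 | A=compute:t4 B=load:t5 [compute-bound]
step 6: C[5]=9 → dur=9, Σ=56 | A=idle B=compute:t5 [compute-only]

step 4: A=load:t4 B=compute:t3 [load-bound]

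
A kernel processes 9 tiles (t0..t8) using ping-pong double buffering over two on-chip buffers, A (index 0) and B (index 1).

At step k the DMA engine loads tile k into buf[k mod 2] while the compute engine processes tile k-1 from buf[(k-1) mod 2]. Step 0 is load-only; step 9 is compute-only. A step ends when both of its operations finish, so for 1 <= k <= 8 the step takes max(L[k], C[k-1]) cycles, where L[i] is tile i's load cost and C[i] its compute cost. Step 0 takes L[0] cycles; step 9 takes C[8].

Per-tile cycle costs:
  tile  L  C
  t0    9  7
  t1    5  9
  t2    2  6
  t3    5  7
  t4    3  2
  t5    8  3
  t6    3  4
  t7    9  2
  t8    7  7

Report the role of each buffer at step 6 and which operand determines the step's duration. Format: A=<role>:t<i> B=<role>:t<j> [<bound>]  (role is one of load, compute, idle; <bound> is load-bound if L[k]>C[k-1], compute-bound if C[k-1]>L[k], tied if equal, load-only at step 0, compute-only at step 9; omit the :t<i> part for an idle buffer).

step 6: A=load:t6 B=compute:t5 [tied]

step 0: L[0]=9 → dur=9, Σ=9 | A=load:t0 B=idle [load-only]
step 1: L[1]=5 C[0]=7 → dur=7, Σ=16 | A=compute:t0 B=load:t1 [compute-bound]
step 2: L[2]=2 C[1]=9 → dur=9, Σ=25 | A=load:t2 B=compute:t1 [compute-bound]
step 3: L[3]=5 C[2]=6 → dur=6, Σ=31 | A=compute:t2 B=load:t3 [compute-bound]
step 4: L[4]=3 C[3]=7 → dur=7, Σ=38 | A=load:t4 B=compute:t3 [compute-bound]
step 5: L[5]=8 C[4]=2 → dur=8, Σ=46 | A=compute:t4 B=load:t5 [load-bound]
step 6: L[6]=3 C[5]=3 → dur=3, Σ=49 | A=load:t6 B=compute:t5 [tied]
step 7: L[7]=9 C[6]=4 → dur=9, Σ=58 | A=compute:t6 B=load:t7 [load-bound]
step 8: L[8]=7 C[7]=2 → dur=7, Σ=65 | A=load:t8 B=compute:t7 [load-bound]
step 9: C[8]=7 → dur=7, Σ=72 | A=compute:t8 B=idle [compute-only]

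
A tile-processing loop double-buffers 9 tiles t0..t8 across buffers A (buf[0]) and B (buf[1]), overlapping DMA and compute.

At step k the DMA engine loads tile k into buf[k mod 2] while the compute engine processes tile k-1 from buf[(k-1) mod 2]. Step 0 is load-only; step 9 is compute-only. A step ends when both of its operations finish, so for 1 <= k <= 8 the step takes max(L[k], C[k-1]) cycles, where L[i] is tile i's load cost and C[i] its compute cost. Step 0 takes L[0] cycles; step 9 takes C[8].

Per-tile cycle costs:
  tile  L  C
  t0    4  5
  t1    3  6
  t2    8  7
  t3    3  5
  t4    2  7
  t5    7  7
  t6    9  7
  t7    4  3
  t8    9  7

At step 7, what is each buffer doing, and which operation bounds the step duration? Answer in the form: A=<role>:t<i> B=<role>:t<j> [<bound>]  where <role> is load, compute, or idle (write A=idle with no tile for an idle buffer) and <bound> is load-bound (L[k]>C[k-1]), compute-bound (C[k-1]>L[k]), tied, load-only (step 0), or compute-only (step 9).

k=0 load=t0/4c comp=- wait=4 total=4
k=1 load=t1/3c comp=t0/5c wait=5 total=9
k=2 load=t2/8c comp=t1/6c wait=8 total=17
k=3 load=t3/3c comp=t2/7c wait=7 total=24
k=4 load=t4/2c comp=t3/5c wait=5 total=29
k=5 load=t5/7c comp=t4/7c wait=7 total=36
k=6 load=t6/9c comp=t5/7c wait=9 total=45
k=7 load=t7/4c comp=t6/7c wait=7 total=52
k=8 load=t8/9c comp=t7/3c wait=9 total=61
k=9 load=- comp=t8/7c wait=7 total=68

step 7: A=compute:t6 B=load:t7 [compute-bound]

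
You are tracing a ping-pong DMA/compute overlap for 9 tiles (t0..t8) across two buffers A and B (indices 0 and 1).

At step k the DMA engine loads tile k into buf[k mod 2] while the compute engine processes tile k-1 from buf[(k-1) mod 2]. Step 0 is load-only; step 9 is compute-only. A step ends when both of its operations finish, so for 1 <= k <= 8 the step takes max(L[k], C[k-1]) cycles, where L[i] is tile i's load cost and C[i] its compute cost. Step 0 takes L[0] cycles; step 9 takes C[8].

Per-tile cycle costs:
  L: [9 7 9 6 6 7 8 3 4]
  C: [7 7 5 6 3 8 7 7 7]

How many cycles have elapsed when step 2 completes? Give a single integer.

end_cycle[2] = 25

[0] DMA t0→A (9c) ∥ CU idle ⇒ 9c, clock 9
[1] DMA t1→B (7c) ∥ CU A:t0 (7c) ⇒ 7c, clock 16
[2] DMA t2→A (9c) ∥ CU B:t1 (7c) ⇒ 9c, clock 25
[3] DMA t3→B (6c) ∥ CU A:t2 (5c) ⇒ 6c, clock 31
[4] DMA t4→A (6c) ∥ CU B:t3 (6c) ⇒ 6c, clock 37
[5] DMA t5→B (7c) ∥ CU A:t4 (3c) ⇒ 7c, clock 44
[6] DMA t6→A (8c) ∥ CU B:t5 (8c) ⇒ 8c, clock 52
[7] DMA t7→B (3c) ∥ CU A:t6 (7c) ⇒ 7c, clock 59
[8] DMA t8→A (4c) ∥ CU B:t7 (7c) ⇒ 7c, clock 66
[9] DMA idle ∥ CU A:t8 (7c) ⇒ 7c, clock 73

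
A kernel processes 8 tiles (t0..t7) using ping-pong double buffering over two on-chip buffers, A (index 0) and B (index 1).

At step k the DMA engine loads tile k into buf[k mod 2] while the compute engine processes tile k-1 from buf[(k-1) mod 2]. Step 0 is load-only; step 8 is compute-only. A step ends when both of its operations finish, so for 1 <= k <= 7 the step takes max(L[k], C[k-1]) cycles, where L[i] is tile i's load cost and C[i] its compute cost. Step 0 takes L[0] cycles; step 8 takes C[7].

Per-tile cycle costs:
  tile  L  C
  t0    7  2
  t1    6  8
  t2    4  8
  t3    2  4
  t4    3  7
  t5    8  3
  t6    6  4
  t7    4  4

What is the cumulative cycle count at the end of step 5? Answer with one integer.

end_cycle[5] = 41

step 0: L[0]=7 → dur=7, Σ=7 | A=load:t0 B=idle [load-only]
step 1: L[1]=6 C[0]=2 → dur=6, Σ=13 | A=compute:t0 B=load:t1 [load-bound]
step 2: L[2]=4 C[1]=8 → dur=8, Σ=21 | A=load:t2 B=compute:t1 [compute-bound]
step 3: L[3]=2 C[2]=8 → dur=8, Σ=29 | A=compute:t2 B=load:t3 [compute-bound]
step 4: L[4]=3 C[3]=4 → dur=4, Σ=33 | A=load:t4 B=compute:t3 [compute-bound]
step 5: L[5]=8 C[4]=7 → dur=8, Σ=41 | A=compute:t4 B=load:t5 [load-bound]
step 6: L[6]=6 C[5]=3 → dur=6, Σ=47 | A=load:t6 B=compute:t5 [load-bound]
step 7: L[7]=4 C[6]=4 → dur=4, Σ=51 | A=compute:t6 B=load:t7 [tied]
step 8: C[7]=4 → dur=4, Σ=55 | A=idle B=compute:t7 [compute-only]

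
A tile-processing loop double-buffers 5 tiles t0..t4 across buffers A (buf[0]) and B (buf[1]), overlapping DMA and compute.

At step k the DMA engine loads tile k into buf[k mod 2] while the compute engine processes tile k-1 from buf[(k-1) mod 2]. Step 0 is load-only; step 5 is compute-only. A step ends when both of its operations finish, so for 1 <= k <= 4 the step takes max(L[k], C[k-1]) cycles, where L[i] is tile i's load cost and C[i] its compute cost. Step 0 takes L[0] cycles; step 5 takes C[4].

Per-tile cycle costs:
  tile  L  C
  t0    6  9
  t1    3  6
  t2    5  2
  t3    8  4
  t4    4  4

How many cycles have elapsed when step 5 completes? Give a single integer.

k=0 load=t0/6c comp=- wait=6 total=6
k=1 load=t1/3c comp=t0/9c wait=9 total=15
k=2 load=t2/5c comp=t1/6c wait=6 total=21
k=3 load=t3/8c comp=t2/2c wait=8 total=29
k=4 load=t4/4c comp=t3/4c wait=4 total=33
k=5 load=- comp=t4/4c wait=4 total=37

end_cycle[5] = 37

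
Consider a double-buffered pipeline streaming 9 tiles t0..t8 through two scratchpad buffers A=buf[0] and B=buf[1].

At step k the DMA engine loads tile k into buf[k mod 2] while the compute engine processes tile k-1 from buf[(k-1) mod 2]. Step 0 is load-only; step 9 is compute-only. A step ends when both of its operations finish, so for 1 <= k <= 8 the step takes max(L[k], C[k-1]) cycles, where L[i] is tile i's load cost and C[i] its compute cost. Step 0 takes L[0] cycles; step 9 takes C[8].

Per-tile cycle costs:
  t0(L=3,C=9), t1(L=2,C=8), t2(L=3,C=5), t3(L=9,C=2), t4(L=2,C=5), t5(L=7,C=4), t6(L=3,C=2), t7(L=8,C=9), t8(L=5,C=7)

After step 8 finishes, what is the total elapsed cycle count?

step 0: L[0]=3 → dur=3, Σ=3 | A=load:t0 B=idle [load-only]
step 1: L[1]=2 C[0]=9 → dur=9, Σ=12 | A=compute:t0 B=load:t1 [compute-bound]
step 2: L[2]=3 C[1]=8 → dur=8, Σ=20 | A=load:t2 B=compute:t1 [compute-bound]
step 3: L[3]=9 C[2]=5 → dur=9, Σ=29 | A=compute:t2 B=load:t3 [load-bound]
step 4: L[4]=2 C[3]=2 → dur=2, Σ=31 | A=load:t4 B=compute:t3 [tied]
step 5: L[5]=7 C[4]=5 → dur=7, Σ=38 | A=compute:t4 B=load:t5 [load-bound]
step 6: L[6]=3 C[5]=4 → dur=4, Σ=42 | A=load:t6 B=compute:t5 [compute-bound]
step 7: L[7]=8 C[6]=2 → dur=8, Σ=50 | A=compute:t6 B=load:t7 [load-bound]
step 8: L[8]=5 C[7]=9 → dur=9, Σ=59 | A=load:t8 B=compute:t7 [compute-bound]
step 9: C[8]=7 → dur=7, Σ=66 | A=compute:t8 B=idle [compute-only]

end_cycle[8] = 59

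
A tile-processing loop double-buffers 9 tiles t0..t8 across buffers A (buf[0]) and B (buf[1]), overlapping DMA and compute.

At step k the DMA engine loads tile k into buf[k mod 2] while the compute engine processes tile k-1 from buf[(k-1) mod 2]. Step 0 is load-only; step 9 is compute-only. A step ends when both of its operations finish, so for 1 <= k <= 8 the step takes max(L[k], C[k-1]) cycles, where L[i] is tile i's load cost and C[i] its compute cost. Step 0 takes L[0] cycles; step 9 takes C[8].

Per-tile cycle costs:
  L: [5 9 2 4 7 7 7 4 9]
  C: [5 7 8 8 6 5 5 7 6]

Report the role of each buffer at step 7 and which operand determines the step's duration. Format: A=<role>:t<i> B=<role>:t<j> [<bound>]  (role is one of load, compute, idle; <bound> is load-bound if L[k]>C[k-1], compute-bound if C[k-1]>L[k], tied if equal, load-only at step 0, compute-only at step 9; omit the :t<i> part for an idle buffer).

[0] DMA t0→A (5c) ∥ CU idle ⇒ 5c, clock 5
[1] DMA t1→B (9c) ∥ CU A:t0 (5c) ⇒ 9c, clock 14
[2] DMA t2→A (2c) ∥ CU B:t1 (7c) ⇒ 7c, clock 21
[3] DMA t3→B (4c) ∥ CU A:t2 (8c) ⇒ 8c, clock 29
[4] DMA t4→A (7c) ∥ CU B:t3 (8c) ⇒ 8c, clock 37
[5] DMA t5→B (7c) ∥ CU A:t4 (6c) ⇒ 7c, clock 44
[6] DMA t6→A (7c) ∥ CU B:t5 (5c) ⇒ 7c, clock 51
[7] DMA t7→B (4c) ∥ CU A:t6 (5c) ⇒ 5c, clock 56
[8] DMA t8→A (9c) ∥ CU B:t7 (7c) ⇒ 9c, clock 65
[9] DMA idle ∥ CU A:t8 (6c) ⇒ 6c, clock 71

step 7: A=compute:t6 B=load:t7 [compute-bound]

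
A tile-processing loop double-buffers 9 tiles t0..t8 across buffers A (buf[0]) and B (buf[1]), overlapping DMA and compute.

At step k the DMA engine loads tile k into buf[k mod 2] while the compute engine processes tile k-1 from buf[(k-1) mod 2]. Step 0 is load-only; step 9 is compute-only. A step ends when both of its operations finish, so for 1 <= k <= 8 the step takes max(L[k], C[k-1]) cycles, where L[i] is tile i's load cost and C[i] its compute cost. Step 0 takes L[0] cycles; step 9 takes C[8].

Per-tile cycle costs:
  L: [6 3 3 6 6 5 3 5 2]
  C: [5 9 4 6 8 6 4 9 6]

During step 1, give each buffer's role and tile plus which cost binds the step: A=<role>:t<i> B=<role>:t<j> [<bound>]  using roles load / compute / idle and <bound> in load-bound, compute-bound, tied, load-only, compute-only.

step 0: L[0]=6 → dur=6, Σ=6 | A=load:t0 B=idle [load-only]
step 1: L[1]=3 C[0]=5 → dur=5, Σ=11 | A=compute:t0 B=load:t1 [compute-bound]
step 2: L[2]=3 C[1]=9 → dur=9, Σ=20 | A=load:t2 B=compute:t1 [compute-bound]
step 3: L[3]=6 C[2]=4 → dur=6, Σ=26 | A=compute:t2 B=load:t3 [load-bound]
step 4: L[4]=6 C[3]=6 → dur=6, Σ=32 | A=load:t4 B=compute:t3 [tied]
step 5: L[5]=5 C[4]=8 → dur=8, Σ=40 | A=compute:t4 B=load:t5 [compute-bound]
step 6: L[6]=3 C[5]=6 → dur=6, Σ=46 | A=load:t6 B=compute:t5 [compute-bound]
step 7: L[7]=5 C[6]=4 → dur=5, Σ=51 | A=compute:t6 B=load:t7 [load-bound]
step 8: L[8]=2 C[7]=9 → dur=9, Σ=60 | A=load:t8 B=compute:t7 [compute-bound]
step 9: C[8]=6 → dur=6, Σ=66 | A=compute:t8 B=idle [compute-only]

step 1: A=compute:t0 B=load:t1 [compute-bound]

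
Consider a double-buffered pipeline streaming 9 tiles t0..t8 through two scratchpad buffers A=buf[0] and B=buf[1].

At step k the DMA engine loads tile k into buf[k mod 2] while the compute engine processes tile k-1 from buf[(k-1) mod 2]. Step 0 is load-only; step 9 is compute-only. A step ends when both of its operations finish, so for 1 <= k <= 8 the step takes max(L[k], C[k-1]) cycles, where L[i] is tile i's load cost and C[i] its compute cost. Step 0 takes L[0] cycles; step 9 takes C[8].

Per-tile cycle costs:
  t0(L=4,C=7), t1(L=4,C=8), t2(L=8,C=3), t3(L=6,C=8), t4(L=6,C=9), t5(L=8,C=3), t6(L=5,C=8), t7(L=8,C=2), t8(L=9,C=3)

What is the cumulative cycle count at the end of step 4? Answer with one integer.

end_cycle[4] = 33

step 0: L[0]=4 → dur=4, Σ=4 | A=load:t0 B=idle [load-only]
step 1: L[1]=4 C[0]=7 → dur=7, Σ=11 | A=compute:t0 B=load:t1 [compute-bound]
step 2: L[2]=8 C[1]=8 → dur=8, Σ=19 | A=load:t2 B=compute:t1 [tied]
step 3: L[3]=6 C[2]=3 → dur=6, Σ=25 | A=compute:t2 B=load:t3 [load-bound]
step 4: L[4]=6 C[3]=8 → dur=8, Σ=33 | A=load:t4 B=compute:t3 [compute-bound]
step 5: L[5]=8 C[4]=9 → dur=9, Σ=42 | A=compute:t4 B=load:t5 [compute-bound]
step 6: L[6]=5 C[5]=3 → dur=5, Σ=47 | A=load:t6 B=compute:t5 [load-bound]
step 7: L[7]=8 C[6]=8 → dur=8, Σ=55 | A=compute:t6 B=load:t7 [tied]
step 8: L[8]=9 C[7]=2 → dur=9, Σ=64 | A=load:t8 B=compute:t7 [load-bound]
step 9: C[8]=3 → dur=3, Σ=67 | A=compute:t8 B=idle [compute-only]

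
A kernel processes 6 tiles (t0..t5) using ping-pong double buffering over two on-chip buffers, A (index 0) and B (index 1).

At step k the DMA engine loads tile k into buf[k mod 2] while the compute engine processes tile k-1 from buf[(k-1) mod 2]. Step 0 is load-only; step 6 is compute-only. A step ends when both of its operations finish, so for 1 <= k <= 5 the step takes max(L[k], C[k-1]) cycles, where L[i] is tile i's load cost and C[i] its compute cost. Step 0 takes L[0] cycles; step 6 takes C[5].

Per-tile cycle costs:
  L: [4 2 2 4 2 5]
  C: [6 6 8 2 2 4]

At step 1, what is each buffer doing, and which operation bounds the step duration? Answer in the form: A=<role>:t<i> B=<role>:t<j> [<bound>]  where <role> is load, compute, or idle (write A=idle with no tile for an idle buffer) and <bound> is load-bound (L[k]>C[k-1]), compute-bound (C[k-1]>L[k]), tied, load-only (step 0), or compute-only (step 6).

step 1: A=compute:t0 B=load:t1 [compute-bound]

step 0: L[0]=4 → dur=4, Σ=4 | A=load:t0 B=idle [load-only]
step 1: L[1]=2 C[0]=6 → dur=6, Σ=10 | A=compute:t0 B=load:t1 [compute-bound]
step 2: L[2]=2 C[1]=6 → dur=6, Σ=16 | A=load:t2 B=compute:t1 [compute-bound]
step 3: L[3]=4 C[2]=8 → dur=8, Σ=24 | A=compute:t2 B=load:t3 [compute-bound]
step 4: L[4]=2 C[3]=2 → dur=2, Σ=26 | A=load:t4 B=compute:t3 [tied]
step 5: L[5]=5 C[4]=2 → dur=5, Σ=31 | A=compute:t4 B=load:t5 [load-bound]
step 6: C[5]=4 → dur=4, Σ=35 | A=idle B=compute:t5 [compute-only]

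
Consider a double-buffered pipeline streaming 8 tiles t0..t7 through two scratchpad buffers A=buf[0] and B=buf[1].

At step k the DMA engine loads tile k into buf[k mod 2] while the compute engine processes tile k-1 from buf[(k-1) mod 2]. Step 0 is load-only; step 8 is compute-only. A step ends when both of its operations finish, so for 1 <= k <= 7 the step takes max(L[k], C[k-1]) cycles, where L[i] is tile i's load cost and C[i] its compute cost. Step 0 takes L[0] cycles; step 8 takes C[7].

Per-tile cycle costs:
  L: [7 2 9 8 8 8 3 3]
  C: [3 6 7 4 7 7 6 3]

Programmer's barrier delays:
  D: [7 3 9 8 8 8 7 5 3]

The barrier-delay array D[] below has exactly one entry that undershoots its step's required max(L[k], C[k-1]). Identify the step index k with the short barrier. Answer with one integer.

hazard at step 7

[0] required=L[0]=7=7 vs D=7 ok
[1] required=max(L[1]=2,C[0]=3)=3 vs D=3 ok
[2] required=max(L[2]=9,C[1]=6)=9 vs D=9 ok
[3] required=max(L[3]=8,C[2]=7)=8 vs D=8 ok
[4] required=max(L[4]=8,C[3]=4)=8 vs D=8 ok
[5] required=max(L[5]=8,C[4]=7)=8 vs D=8 ok
[6] required=max(L[6]=3,C[5]=7)=7 vs D=7 ok
[7] required=max(L[7]=3,C[6]=6)=6 vs D=5 SHORT
[8] required=C[7]=3=3 vs D=3 ok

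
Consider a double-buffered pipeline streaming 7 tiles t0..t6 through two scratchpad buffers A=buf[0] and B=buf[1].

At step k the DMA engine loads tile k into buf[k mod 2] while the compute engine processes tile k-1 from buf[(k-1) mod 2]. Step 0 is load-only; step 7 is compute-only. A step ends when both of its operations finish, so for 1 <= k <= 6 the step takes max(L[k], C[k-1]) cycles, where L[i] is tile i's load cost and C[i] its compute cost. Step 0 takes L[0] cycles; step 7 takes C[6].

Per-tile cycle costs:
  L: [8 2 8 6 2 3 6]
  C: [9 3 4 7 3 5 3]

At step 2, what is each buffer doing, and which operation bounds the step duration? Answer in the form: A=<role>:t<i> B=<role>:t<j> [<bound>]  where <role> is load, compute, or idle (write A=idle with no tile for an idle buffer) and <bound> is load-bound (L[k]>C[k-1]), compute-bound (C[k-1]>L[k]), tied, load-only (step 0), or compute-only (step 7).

[0] DMA t0→A (8c) ∥ CU idle ⇒ 8c, clock 8
[1] DMA t1→B (2c) ∥ CU A:t0 (9c) ⇒ 9c, clock 17
[2] DMA t2→A (8c) ∥ CU B:t1 (3c) ⇒ 8c, clock 25
[3] DMA t3→B (6c) ∥ CU A:t2 (4c) ⇒ 6c, clock 31
[4] DMA t4→A (2c) ∥ CU B:t3 (7c) ⇒ 7c, clock 38
[5] DMA t5→B (3c) ∥ CU A:t4 (3c) ⇒ 3c, clock 41
[6] DMA t6→A (6c) ∥ CU B:t5 (5c) ⇒ 6c, clock 47
[7] DMA idle ∥ CU A:t6 (3c) ⇒ 3c, clock 50

step 2: A=load:t2 B=compute:t1 [load-bound]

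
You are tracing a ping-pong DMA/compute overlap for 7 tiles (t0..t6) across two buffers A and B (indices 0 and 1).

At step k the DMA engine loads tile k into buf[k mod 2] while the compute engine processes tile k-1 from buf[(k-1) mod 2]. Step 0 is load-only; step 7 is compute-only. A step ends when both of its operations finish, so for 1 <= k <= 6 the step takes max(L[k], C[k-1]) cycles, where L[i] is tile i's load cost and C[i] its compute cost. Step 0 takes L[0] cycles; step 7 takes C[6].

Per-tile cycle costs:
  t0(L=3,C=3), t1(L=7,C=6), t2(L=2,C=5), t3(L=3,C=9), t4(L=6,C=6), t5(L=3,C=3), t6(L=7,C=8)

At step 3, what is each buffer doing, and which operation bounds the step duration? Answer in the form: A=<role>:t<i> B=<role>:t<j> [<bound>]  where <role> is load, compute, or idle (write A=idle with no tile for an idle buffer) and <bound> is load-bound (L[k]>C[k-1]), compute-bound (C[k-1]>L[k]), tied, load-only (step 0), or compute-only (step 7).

  0. 3=3c; end=3; A:t0 B:-
  1. max(7,3)=7c; end=10; A:t0 B:t1
  2. max(2,6)=6c; end=16; A:t2 B:t1
  3. max(3,5)=5c; end=21; A:t2 B:t3
  4. max(6,9)=9c; end=30; A:t4 B:t3
  5. max(3,6)=6c; end=36; A:t4 B:t5
  6. max(7,3)=7c; end=43; A:t6 B:t5
  7. 8=8c; end=51; A:t6 B:t5

step 3: A=compute:t2 B=load:t3 [compute-bound]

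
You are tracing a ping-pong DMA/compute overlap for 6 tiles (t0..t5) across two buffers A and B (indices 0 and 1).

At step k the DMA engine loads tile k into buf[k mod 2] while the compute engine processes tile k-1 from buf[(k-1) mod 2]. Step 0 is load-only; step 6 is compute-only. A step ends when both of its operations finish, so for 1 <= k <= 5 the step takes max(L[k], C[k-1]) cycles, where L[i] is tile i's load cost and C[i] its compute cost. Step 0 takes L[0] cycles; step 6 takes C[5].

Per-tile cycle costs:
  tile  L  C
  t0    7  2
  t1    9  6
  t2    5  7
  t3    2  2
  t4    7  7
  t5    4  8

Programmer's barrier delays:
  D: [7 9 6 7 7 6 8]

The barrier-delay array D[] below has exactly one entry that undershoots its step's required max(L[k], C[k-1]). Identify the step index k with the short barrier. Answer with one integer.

hazard at step 5

[0] required=L[0]=7=7 vs D=7 ok
[1] required=max(L[1]=9,C[0]=2)=9 vs D=9 ok
[2] required=max(L[2]=5,C[1]=6)=6 vs D=6 ok
[3] required=max(L[3]=2,C[2]=7)=7 vs D=7 ok
[4] required=max(L[4]=7,C[3]=2)=7 vs D=7 ok
[5] required=max(L[5]=4,C[4]=7)=7 vs D=6 SHORT
[6] required=C[5]=8=8 vs D=8 ok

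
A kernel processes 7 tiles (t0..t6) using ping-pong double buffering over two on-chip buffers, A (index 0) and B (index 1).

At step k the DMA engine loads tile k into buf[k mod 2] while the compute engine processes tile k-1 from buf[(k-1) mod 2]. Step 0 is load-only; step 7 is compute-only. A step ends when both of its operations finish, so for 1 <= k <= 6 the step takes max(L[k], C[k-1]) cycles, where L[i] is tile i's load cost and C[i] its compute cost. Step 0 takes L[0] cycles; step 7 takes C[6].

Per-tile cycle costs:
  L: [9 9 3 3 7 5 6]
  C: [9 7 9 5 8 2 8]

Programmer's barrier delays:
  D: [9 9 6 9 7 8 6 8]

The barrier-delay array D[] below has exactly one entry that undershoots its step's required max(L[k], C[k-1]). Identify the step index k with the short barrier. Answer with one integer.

k=0 barrier L[0]=9→9c, D[0]=9 ok
k=1 barrier max(L[1]=9,C[0]=9)→9c, D[1]=9 ok
k=2 barrier max(L[2]=3,C[1]=7)→7c, D[2]=6 SHORT
k=3 barrier max(L[3]=3,C[2]=9)→9c, D[3]=9 ok
k=4 barrier max(L[4]=7,C[3]=5)→7c, D[4]=7 ok
k=5 barrier max(L[5]=5,C[4]=8)→8c, D[5]=8 ok
k=6 barrier max(L[6]=6,C[5]=2)→6c, D[6]=6 ok
k=7 barrier C[6]=8→8c, D[7]=8 ok

hazard at step 2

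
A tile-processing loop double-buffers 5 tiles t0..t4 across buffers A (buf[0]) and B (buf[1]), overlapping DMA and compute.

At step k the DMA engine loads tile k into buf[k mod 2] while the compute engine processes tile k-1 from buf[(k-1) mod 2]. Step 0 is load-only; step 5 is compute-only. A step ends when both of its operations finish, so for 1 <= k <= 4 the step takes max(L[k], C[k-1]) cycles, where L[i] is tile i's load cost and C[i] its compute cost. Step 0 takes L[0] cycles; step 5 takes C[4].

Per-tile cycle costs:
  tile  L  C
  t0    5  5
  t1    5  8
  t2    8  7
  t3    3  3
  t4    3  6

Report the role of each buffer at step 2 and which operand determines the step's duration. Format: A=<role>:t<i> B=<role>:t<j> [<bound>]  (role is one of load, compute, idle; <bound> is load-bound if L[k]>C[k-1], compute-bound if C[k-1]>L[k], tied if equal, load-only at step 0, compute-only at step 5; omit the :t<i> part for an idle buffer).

step 2: A=load:t2 B=compute:t1 [tied]

[0] DMA t0→A (5c) ∥ CU idle ⇒ 5c, clock 5
[1] DMA t1→B (5c) ∥ CU A:t0 (5c) ⇒ 5c, clock 10
[2] DMA t2→A (8c) ∥ CU B:t1 (8c) ⇒ 8c, clock 18
[3] DMA t3→B (3c) ∥ CU A:t2 (7c) ⇒ 7c, clock 25
[4] DMA t4→A (3c) ∥ CU B:t3 (3c) ⇒ 3c, clock 28
[5] DMA idle ∥ CU A:t4 (6c) ⇒ 6c, clock 34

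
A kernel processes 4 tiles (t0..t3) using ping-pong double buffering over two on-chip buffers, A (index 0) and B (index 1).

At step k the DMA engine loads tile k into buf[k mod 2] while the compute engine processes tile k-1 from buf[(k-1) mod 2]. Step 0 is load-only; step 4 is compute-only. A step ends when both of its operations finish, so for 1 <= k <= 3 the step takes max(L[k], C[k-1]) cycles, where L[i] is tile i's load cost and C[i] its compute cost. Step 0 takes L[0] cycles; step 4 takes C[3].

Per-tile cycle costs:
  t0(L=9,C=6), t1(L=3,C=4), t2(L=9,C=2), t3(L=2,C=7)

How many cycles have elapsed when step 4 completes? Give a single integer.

end_cycle[4] = 33

  0. 9=9c; end=9; A:t0 B:-
  1. max(3,6)=6c; end=15; A:t0 B:t1
  2. max(9,4)=9c; end=24; A:t2 B:t1
  3. max(2,2)=2c; end=26; A:t2 B:t3
  4. 7=7c; end=33; A:t2 B:t3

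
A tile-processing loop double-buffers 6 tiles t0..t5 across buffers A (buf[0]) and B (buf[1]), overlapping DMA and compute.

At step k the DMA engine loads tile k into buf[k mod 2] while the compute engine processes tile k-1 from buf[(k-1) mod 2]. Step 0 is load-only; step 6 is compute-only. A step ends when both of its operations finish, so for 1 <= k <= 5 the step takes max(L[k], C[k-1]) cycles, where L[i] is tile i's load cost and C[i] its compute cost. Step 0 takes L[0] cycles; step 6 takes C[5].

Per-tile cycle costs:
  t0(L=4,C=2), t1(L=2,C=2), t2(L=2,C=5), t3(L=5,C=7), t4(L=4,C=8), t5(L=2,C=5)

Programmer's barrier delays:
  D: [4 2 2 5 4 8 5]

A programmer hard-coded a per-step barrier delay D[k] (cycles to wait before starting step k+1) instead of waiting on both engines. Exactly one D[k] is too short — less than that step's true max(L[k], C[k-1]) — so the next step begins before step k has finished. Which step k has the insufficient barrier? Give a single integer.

hazard at step 4

k=0 barrier L[0]=4→4c, D[0]=4 ok
k=1 barrier max(L[1]=2,C[0]=2)→2c, D[1]=2 ok
k=2 barrier max(L[2]=2,C[1]=2)→2c, D[2]=2 ok
k=3 barrier max(L[3]=5,C[2]=5)→5c, D[3]=5 ok
k=4 barrier max(L[4]=4,C[3]=7)→7c, D[4]=4 SHORT
k=5 barrier max(L[5]=2,C[4]=8)→8c, D[5]=8 ok
k=6 barrier C[5]=5→5c, D[6]=5 ok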